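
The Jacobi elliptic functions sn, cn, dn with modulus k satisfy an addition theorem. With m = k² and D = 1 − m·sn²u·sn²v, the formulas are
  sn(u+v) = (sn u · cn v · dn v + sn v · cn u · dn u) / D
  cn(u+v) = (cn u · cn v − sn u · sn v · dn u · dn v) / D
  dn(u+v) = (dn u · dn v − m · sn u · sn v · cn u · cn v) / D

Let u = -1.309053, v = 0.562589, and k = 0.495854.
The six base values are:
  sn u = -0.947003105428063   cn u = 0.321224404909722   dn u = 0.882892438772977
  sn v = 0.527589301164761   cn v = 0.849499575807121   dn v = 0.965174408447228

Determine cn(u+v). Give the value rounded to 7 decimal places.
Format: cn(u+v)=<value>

cn(u+v)=0.7443200

m = k² = 0.245871189316
D = 1 − m·sn²u·sn²v = 0.9386234591268989
cn(u+v) = (cn u·cn v − sn u·sn v·dn u·dn v)/D = 0.6986361934780203/0.9386234591268989 = 0.744319979097781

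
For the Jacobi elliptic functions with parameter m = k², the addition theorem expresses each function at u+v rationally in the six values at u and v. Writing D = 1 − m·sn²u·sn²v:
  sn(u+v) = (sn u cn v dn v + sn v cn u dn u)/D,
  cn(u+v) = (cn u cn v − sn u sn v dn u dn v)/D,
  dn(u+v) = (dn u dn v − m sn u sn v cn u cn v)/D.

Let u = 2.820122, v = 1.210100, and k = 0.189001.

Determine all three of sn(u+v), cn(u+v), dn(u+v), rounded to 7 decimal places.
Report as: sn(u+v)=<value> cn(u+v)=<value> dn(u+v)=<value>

sn(u+v)=-0.7557071 cn(u+v)=-0.6549098 dn(u+v)=0.9897473

sn u = 0.3427616094109134, cn u = -0.9394224178259961, dn u = 0.9978994214342387
sn v = 0.9328491321602356, cn v = 0.3602672572242659, dn v = 0.9843347950939957
m = k² = 0.035721378001
D = 1 − m·sn²u·sn²v = 0.9963479612712684
sn(u+v) = (sn u·cn v·dn v + sn v·cn u·dn u)/D = -0.752947212687023/0.9963479612712684 = -0.7557070842261939
cn(u+v) = (cn u·cn v − sn u·sn v·dn u·dn v)/D = -0.6525180111201957/0.9963479612712684 = -0.6549097669529324
dn(u+v) = (dn u·dn v − m·sn u·sn v·cn u·cn v)/D = 0.9861327277694725/0.9963479612712684 = 0.9897473233259171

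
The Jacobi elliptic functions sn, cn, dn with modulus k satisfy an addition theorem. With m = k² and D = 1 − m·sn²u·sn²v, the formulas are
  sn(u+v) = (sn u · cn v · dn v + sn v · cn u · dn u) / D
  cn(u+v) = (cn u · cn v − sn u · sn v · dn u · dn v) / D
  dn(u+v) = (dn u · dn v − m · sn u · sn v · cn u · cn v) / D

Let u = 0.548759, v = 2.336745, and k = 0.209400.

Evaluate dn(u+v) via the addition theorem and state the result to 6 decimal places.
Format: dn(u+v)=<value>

dn(u+v)=0.998191

sn u = 0.5206589474432494, cn u = 0.8537647570890284, dn u = 0.994038900094572
sn v = 0.7422375639932131, cn v = -0.6701368506487469, dn v = 0.987847766880972
m = k² = 0.04384836
D = 1 − m·sn²u·sn²v = 0.993451438861773
dn(u+v) = (dn u·dn v − m·sn u·sn v·cn u·cn v)/D = 0.991654186474378/0.993451438861773 = 0.998190900614675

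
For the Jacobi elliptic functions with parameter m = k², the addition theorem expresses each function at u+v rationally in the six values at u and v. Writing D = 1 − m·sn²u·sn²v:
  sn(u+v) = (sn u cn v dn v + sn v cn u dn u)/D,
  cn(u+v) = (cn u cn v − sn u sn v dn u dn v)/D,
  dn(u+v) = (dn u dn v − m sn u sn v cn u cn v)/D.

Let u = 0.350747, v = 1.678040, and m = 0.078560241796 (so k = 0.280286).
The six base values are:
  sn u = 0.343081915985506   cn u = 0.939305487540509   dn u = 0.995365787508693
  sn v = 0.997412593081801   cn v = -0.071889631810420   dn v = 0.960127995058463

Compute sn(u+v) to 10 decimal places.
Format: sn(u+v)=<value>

m = k² = 0.078560241796
D = 1 − m·sn²u·sn²v = 0.9908008402774112
sn(u+v) = (sn u·cn v·dn v + sn v·cn u·dn u)/D = 0.9088528154399989/0.9908008402774112 = 0.9172911229925199

sn(u+v)=0.9172911230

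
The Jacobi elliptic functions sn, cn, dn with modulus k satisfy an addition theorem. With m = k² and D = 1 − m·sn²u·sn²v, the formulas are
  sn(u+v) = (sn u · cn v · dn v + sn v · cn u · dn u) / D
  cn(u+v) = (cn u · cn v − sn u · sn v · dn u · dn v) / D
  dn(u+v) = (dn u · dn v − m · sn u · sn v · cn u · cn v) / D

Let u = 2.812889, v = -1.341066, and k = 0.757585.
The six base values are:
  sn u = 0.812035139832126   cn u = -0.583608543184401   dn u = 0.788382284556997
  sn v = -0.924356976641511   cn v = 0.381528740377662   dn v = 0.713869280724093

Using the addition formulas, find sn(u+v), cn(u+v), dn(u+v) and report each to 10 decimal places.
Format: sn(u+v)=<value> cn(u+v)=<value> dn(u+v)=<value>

sn(u+v)=0.9554178631 cn(u+v)=0.2952570182 dn(u+v)=0.6899990825

m = k² = 0.573935032225
D = 1 − m·sn²u·sn²v = 0.6766358814694268
sn(u+v) = (sn u·cn v·dn v + sn v·cn u·dn u)/D = 0.6464700079931649/0.6766358814694268 = 0.9554178631337852
cn(u+v) = (cn u·cn v − sn u·sn v·dn u·dn v)/D = 0.1997814927795502/0.6766358814694268 = 0.2952570182144222
dn(u+v) = (dn u·dn v − m·sn u·sn v·cn u·cn v)/D = 0.4668781373776745/0.6766358814694268 = 0.689999082466291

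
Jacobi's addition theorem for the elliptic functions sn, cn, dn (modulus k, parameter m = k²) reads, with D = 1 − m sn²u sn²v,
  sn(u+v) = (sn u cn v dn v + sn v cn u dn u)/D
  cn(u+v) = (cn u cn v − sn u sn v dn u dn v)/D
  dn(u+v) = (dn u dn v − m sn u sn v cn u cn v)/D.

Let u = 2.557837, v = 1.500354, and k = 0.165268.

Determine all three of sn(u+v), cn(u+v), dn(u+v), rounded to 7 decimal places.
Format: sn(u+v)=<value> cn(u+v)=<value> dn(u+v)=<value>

sn(u+v)=-0.7783505 cn(u+v)=-0.6278300 dn(u+v)=0.9916918

sn u = 0.5684369253330353, cn u = -0.8227268452639219, dn u = 0.9955774421723897
sn v = 0.9967840820890979, cn v = 0.08013422298740131, dn v = 0.9863376104153857
m = k² = 0.027313511824
D = 1 − m·sn²u·sn²v = 0.9912311166188098
sn(u+v) = (sn u·cn v·dn v + sn v·cn u·dn u)/D = -0.771525255130548/0.9912311166188098 = -0.778350520070737
cn(u+v) = (cn u·cn v − sn u·sn v·dn u·dn v)/D = -0.6223245995853896/0.9912311166188098 = -0.6278299673523185
dn(u+v) = (dn u·dn v − m·sn u·sn v·cn u·cn v)/D = 0.9829957911083116/0.9912311166188098 = 0.9916918210370657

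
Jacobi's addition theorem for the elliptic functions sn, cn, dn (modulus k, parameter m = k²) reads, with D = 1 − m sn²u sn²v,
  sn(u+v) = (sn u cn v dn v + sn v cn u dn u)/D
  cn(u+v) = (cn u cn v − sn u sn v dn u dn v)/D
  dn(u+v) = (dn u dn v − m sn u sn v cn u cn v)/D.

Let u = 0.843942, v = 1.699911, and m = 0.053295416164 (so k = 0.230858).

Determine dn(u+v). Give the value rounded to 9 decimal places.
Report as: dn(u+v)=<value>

dn(u+v)=0.990482934

sn u = 0.7441875552134586, cn u = 0.6679707199162367, dn u = 0.9851315611854788
sn v = 0.9945302359748263, cn v = -0.1044490772187876, dn v = 0.9732861943060973
m = k² = 0.053295416164
D = 1 − m·sn²u·sn²v = 0.9708061987807344
dn(u+v) = (dn u·dn v − m·sn u·sn v·cn u·cn v)/D = 0.961566972511155/0.9708061987807344 = 0.9904829344093773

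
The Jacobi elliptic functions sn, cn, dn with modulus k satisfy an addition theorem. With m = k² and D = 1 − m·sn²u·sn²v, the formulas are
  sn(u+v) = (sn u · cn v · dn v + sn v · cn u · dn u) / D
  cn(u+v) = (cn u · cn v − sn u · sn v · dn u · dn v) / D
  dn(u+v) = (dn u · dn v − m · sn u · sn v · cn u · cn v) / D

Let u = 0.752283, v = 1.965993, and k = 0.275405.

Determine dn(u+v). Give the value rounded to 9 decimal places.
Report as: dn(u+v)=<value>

sn u = 0.6797957977569336, cn u = 0.7334014407894316, dn u = 0.9823181691790958
sn v = 0.9391796103256928, cn v = -0.3434263524374328, dn v = 0.965969831220623
m = k² = 0.075847914025
D = 1 − m·sn²u·sn²v = 0.9690829603184327
dn(u+v) = (dn u·dn v − m·sn u·sn v·cn u·cn v)/D = 0.9610865229933465/0.9690829603184327 = 0.9917484491498451

dn(u+v)=0.991748449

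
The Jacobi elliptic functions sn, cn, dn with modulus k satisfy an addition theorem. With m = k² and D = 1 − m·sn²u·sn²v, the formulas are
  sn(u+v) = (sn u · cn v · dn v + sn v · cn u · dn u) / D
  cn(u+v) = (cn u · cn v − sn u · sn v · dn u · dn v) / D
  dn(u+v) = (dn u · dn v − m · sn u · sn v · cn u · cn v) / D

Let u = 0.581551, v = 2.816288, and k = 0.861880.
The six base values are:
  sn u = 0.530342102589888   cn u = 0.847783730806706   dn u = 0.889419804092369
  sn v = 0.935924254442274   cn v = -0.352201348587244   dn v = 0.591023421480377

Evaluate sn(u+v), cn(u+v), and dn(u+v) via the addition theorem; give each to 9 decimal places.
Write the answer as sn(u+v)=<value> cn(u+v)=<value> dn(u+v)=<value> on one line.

m = k² = 0.7428371344
D = 1 − m·sn²u·sn²v = 0.8169847740146639
sn(u+v) = (sn u·cn v·dn v + sn v·cn u·dn u)/D = 0.5953246317256667/0.8169847740146639 = 0.72868509996856
cn(u+v) = (cn u·cn v − sn u·sn v·dn u·dn v)/D = -0.5595111293195969/0.8169847740146639 = -0.6848489067552125
dn(u+v) = (dn u·dn v − m·sn u·sn v·cn u·cn v)/D = 0.6357626596973042/0.8169847740146639 = 0.7781817726824527

sn(u+v)=0.728685100 cn(u+v)=-0.684848907 dn(u+v)=0.778181773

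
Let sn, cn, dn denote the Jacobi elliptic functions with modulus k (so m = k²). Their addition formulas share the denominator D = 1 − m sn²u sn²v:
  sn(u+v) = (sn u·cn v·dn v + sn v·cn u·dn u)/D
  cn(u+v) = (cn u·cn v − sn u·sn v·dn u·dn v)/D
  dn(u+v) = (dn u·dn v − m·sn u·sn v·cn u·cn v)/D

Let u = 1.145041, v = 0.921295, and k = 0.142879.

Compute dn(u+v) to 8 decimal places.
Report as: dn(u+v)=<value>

dn(u+v)=0.99196053

sn u = 0.9090994591382859, cn u = 0.4165791322119678, dn u = 0.9915282499987015
sn v = 0.7950268844989472, cn v = 0.6065741940800793, dn v = 0.9935274081384933
m = k² = 0.020414408641
D = 1 − m·sn²u·sn²v = 0.9893359239744088
dn(u+v) = (dn u·dn v − m·sn u·sn v·cn u·cn v)/D = 0.9813821870961677/0.9893359239744088 = 0.9919605295981885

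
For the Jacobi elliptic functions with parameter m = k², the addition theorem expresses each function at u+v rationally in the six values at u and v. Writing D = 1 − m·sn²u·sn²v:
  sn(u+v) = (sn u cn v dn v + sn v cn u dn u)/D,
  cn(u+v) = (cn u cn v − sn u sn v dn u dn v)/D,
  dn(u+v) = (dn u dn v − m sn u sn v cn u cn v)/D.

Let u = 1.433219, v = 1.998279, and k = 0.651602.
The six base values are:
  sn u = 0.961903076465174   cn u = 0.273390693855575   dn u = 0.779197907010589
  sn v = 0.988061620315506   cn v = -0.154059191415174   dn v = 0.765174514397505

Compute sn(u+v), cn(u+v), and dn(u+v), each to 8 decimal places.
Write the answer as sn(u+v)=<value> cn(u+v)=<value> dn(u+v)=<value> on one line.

m = k² = 0.424585166404
D = 1 − m·sn²u·sn²v = 0.6164733870529151
sn(u+v) = (sn u·cn v·dn v + sn v·cn u·dn u)/D = 0.09709105858885556/0.6164733870529151 = 0.1574943227525274
cn(u+v) = (cn u·cn v − sn u·sn v·dn u·dn v)/D = -0.6087797329794978/0.6164733870529151 = -0.98751989261013
dn(u+v) = (dn u·dn v − m·sn u·sn v·cn u·cn v)/D = 0.613218567185319/0.6164733870529151 = 0.9947202589179788

sn(u+v)=0.15749432 cn(u+v)=-0.98751989 dn(u+v)=0.99472026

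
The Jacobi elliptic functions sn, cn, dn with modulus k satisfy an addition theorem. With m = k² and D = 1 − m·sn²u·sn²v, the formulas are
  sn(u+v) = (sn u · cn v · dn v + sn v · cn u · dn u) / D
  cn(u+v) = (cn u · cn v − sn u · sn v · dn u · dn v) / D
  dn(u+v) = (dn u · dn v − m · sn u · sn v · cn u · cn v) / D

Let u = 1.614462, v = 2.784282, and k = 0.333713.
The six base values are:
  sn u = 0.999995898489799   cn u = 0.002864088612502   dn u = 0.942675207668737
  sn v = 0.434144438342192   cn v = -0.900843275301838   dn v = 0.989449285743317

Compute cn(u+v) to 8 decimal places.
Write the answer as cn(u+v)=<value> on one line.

cn(u+v)=-0.41625484

m = k² = 0.111364366369
D = 1 − m·sn²u·sn²v = 0.9790100612399148
cn(u+v) = (cn u·cn v − sn u·sn v·dn u·dn v)/D = -0.40751767691683/0.9790100612399148 = -0.4162548405281039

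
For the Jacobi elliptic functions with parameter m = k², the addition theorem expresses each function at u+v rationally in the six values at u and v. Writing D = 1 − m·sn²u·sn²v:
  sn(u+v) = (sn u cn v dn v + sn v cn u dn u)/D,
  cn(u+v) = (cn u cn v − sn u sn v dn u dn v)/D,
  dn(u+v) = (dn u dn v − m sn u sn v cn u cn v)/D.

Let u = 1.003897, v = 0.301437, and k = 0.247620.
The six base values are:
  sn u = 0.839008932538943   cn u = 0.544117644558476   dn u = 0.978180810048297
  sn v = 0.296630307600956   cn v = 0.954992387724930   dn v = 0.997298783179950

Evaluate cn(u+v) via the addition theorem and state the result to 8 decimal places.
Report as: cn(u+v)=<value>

cn(u+v)=0.27789599

m = k² = 0.0613156644
D = 1 − m·sn²u·sn²v = 0.9962021688530409
cn(u+v) = (cn u·cn v − sn u·sn v·dn u·dn v)/D = 0.2768405904776378/0.9962021688530409 = 0.2778959925336974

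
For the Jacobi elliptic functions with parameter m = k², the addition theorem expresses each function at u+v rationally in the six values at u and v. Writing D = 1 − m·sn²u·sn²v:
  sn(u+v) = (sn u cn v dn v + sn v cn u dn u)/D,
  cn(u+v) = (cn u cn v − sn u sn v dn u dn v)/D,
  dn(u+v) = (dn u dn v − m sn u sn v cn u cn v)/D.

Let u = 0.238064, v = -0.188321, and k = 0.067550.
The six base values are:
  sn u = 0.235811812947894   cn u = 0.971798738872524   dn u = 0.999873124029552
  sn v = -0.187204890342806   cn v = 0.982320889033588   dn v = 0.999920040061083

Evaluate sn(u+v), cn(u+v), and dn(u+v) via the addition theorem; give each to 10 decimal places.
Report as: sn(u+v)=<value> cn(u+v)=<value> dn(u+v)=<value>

m = k² = 0.0045630025
D = 1 − m·sn²u·sn²v = 0.9999911076571199
sn(u+v) = (sn u·cn v·dn v + sn v·cn u·dn u)/D = 0.04972195321533586/0.9999911076571199 = 0.04972239536392426
cn(u+v) = (cn u·cn v − sn u·sn v·dn u·dn v)/D = 0.99875419536629/0.9999911076571199 = 0.9987630767100242
dn(u+v) = (dn u·dn v − m·sn u·sn v·cn u·cn v)/D = 0.9999854670979549/0.9999911076571199 = 0.9999943593906768

sn(u+v)=0.0497223954 cn(u+v)=0.9987630767 dn(u+v)=0.9999943594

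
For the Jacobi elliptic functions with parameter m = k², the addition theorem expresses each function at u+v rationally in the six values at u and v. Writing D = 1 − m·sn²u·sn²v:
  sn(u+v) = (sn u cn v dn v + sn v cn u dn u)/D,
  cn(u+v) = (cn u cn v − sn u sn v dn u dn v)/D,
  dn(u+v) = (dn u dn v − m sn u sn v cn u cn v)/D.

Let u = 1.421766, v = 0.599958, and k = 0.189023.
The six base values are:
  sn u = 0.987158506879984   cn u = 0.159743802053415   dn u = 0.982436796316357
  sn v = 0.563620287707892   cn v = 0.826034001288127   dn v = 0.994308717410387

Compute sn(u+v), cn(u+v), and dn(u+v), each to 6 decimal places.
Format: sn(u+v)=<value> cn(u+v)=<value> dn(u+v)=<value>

sn(u+v)=0.909297 cn(u+v)=-0.416149 dn(u+v)=0.985118

m = k² = 0.035729694529
D = 1 − m·sn²u·sn²v = 0.9889394602047702
sn(u+v) = (sn u·cn v·dn v + sn v·cn u·dn u)/D = 0.8992392160549861/0.9889394602047702 = 0.9092965264716905
cn(u+v) = (cn u·cn v − sn u·sn v·dn u·dn v)/D = -0.4115459734451502/0.9889394602047702 = -0.4161488038508801
dn(u+v) = (dn u·dn v − m·sn u·sn v·cn u·cn v)/D = 0.9742223110470565/0.9889394602047702 = 0.9851182506615052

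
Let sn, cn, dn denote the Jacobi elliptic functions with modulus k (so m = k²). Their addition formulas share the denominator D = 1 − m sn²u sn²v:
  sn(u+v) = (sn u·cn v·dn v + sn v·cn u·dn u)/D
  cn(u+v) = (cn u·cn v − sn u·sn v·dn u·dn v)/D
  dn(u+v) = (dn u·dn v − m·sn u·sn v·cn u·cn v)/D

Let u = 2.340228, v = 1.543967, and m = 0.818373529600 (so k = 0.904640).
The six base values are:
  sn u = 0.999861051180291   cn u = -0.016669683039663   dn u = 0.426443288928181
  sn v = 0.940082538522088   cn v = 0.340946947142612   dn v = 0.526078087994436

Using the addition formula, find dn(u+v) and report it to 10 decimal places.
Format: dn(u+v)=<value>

m = k² = 0.8183735296
D = 1 − m·sn²u·sn²v = 0.2769591279059605
dn(u+v) = (dn u·dn v − m·sn u·sn v·cn u·cn v)/D = 0.2287143815468601/0.2769591279059605 = 0.8258055377200583

dn(u+v)=0.8258055377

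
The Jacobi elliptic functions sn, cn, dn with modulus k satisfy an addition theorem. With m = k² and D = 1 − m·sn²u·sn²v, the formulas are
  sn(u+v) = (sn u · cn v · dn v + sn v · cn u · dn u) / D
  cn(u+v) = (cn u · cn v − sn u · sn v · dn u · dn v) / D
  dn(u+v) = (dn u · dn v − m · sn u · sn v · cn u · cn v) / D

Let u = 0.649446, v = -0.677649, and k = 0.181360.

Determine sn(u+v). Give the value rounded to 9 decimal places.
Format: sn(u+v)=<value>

sn u = 0.6036462156939924, cn u = 0.7972523102997708, dn u = 0.9939892985702394
sn v = -0.6257509301962298, cn v = 0.7800229313030182, dn v = 0.9935395739346571
m = k² = 0.0328914496
D = 1 − m·sn²u·sn²v = 0.9953069953267324
sn(u+v) = (sn u·cn v·dn v + sn v·cn u·dn u)/D = -0.0280667997326895/0.9953069953267324 = -0.02819913842108176

sn(u+v)=-0.028199138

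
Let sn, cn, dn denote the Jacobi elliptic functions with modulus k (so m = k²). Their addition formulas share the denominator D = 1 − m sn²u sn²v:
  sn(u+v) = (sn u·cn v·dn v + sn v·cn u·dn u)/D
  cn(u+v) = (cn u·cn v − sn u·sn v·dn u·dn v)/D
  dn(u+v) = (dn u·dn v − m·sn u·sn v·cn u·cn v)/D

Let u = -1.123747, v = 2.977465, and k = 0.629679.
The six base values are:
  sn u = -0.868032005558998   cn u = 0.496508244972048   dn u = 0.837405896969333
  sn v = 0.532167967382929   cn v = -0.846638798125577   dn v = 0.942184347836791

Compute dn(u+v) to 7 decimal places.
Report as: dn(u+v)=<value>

dn(u+v)=0.7778064

m = k² = 0.396495643041
D = 1 − m·sn²u·sn²v = 0.9153927935698147
dn(u+v) = (dn u·dn v − m·sn u·sn v·cn u·cn v)/D = 0.7119983889639686/0.9153927935698147 = 0.7778064170544143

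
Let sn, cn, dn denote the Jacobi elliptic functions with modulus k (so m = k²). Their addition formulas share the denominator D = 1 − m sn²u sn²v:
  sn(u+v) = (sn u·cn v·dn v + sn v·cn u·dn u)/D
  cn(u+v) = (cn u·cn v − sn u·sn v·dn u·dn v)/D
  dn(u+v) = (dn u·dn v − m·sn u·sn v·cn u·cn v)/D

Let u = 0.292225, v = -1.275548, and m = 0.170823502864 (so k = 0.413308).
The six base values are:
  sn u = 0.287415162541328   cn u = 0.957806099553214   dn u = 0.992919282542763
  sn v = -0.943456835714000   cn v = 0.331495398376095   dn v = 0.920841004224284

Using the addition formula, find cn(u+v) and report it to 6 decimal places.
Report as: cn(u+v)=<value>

cn(u+v)=0.572632

m = k² = 0.170823502864
D = 1 − m·sn²u·sn²v = 0.98743938092033
cn(u+v) = (cn u·cn v − sn u·sn v·dn u·dn v)/D = 0.5654390139762425/0.98743938092033 = 0.5726316216487462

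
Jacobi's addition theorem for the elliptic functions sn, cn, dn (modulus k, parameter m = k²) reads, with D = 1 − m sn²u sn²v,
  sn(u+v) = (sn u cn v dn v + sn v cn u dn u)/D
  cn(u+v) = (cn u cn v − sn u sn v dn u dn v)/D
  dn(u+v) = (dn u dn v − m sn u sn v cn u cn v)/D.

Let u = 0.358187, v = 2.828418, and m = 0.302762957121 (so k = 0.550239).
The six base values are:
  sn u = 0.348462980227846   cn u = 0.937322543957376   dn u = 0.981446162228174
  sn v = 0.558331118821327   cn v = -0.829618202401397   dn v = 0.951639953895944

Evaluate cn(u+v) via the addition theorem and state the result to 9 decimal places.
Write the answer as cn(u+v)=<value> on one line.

m = k² = 0.302762957121
D = 1 − m·sn²u·sn²v = 0.988539602009886
cn(u+v) = (cn u·cn v − sn u·sn v·dn u·dn v)/D = -0.9593335262781437/0.988539602009886 = -0.9704553305984294

cn(u+v)=-0.970455331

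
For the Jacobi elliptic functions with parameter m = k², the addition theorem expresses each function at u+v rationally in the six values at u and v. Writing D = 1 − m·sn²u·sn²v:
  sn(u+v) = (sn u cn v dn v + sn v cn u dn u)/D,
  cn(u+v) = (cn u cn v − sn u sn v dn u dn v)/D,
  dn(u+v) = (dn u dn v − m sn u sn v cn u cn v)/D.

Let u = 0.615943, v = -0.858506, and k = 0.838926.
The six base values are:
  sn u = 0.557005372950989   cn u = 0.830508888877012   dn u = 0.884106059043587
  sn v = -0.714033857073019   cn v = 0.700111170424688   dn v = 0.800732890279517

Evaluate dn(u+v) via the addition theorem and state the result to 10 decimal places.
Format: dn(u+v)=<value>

m = k² = 0.703796833476
D = 1 − m·sn²u·sn²v = 0.8886721844488999
dn(u+v) = (dn u·dn v − m·sn u·sn v·cn u·cn v)/D = 0.870688718359421/0.8886721844488999 = 0.9797636671832694

dn(u+v)=0.9797636672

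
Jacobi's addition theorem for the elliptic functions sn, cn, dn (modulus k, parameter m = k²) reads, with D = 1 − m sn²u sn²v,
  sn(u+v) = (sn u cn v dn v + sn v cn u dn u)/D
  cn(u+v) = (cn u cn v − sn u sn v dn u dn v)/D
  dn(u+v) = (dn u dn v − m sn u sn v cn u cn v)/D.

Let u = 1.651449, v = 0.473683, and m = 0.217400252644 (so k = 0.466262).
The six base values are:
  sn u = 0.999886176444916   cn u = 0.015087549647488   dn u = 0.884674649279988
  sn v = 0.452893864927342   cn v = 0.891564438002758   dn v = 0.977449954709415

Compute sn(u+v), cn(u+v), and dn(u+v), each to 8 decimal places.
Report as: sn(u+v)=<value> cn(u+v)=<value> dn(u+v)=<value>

m = k² = 0.217400252644
D = 1 − m·sn²u·sn²v = 0.9554185645294173
sn(u+v) = (sn u·cn v·dn v + sn v·cn u·dn u)/D = 0.8774054606985924/0.9554185645294173 = 0.9183466736704561
cn(u+v) = (cn u·cn v − sn u·sn v·dn u·dn v)/D = -0.3781326367608901/0.9554185645294173 = -0.3957769409129452
dn(u+v) = (dn u·dn v − m·sn u·sn v·cn u·cn v)/D = 0.8634009199093423/0.9554185645294173 = 0.9036886574782044

sn(u+v)=0.91834667 cn(u+v)=-0.39577694 dn(u+v)=0.90368866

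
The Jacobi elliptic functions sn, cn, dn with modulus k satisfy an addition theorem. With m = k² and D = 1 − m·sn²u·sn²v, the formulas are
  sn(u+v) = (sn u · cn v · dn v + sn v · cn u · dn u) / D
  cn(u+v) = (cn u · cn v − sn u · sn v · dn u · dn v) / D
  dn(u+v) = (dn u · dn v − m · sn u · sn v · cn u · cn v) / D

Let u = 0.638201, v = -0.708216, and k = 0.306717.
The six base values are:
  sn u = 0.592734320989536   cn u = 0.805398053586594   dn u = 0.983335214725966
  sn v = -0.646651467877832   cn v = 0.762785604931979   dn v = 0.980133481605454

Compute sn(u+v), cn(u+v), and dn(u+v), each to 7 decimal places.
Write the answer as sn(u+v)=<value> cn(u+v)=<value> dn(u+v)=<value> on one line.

m = k² = 0.094075318089
D = 1 − m·sn²u·sn²v = 0.9861790982200099
sn(u+v) = (sn u·cn v·dn v + sn v·cn u·dn u)/D = -0.06898564182251839/0.9861790982200099 = -0.06995244773189074
cn(u+v) = (cn u·cn v − sn u·sn v·dn u·dn v)/D = 0.9837632819882876/0.9861790982200099 = 0.9975503270794497
dn(u+v) = (dn u·dn v − m·sn u·sn v·cn u·cn v)/D = 0.9859520817771681/0.9861790982200099 = 0.9997698020133954

sn(u+v)=-0.0699524 cn(u+v)=0.9975503 dn(u+v)=0.9997698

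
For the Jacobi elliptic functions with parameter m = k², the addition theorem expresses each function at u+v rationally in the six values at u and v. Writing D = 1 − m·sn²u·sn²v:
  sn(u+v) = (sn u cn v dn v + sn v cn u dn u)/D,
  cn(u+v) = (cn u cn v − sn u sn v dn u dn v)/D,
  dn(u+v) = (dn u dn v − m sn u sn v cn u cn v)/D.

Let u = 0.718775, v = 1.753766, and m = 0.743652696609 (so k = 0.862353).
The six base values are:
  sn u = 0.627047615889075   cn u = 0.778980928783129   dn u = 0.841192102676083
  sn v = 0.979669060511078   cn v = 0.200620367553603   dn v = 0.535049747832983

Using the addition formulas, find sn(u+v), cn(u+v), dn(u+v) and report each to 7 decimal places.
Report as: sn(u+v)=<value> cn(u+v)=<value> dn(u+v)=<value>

m = k² = 0.743652696609
D = 1 − m·sn²u·sn²v = 0.7193726571490567
sn(u+v) = (sn u·cn v·dn v + sn v·cn u·dn u)/D = 0.7092587658395735/0.7193726571490567 = 0.9859406787164174
cn(u+v) = (cn u·cn v − sn u·sn v·dn u·dn v)/D = -0.1202040886718052/0.7193726571490567 = -0.1670957152419243
dn(u+v) = (dn u·dn v − m·sn u·sn v·cn u·cn v)/D = 0.378687232977527/0.7193726571490567 = 0.5264131590409636

sn(u+v)=0.9859407 cn(u+v)=-0.1670957 dn(u+v)=0.5264132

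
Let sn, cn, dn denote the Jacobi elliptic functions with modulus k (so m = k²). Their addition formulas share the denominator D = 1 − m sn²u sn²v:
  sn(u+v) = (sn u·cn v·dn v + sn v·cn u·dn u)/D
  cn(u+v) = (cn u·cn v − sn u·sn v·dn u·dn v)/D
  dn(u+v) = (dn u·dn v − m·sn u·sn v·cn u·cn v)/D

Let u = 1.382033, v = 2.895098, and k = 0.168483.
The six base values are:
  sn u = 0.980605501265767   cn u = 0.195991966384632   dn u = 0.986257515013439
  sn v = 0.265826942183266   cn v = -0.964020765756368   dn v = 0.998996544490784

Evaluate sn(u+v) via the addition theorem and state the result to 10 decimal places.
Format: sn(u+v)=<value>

sn(u+v)=-0.8947172901

m = k² = 0.028386521289
D = 1 − m·sn²u·sn²v = 0.9980711483994412
sn(u+v) = (sn u·cn v·dn v + sn v·cn u·dn u)/D = -0.8929915131899259/0.9980711483994412 = -0.8947172900669191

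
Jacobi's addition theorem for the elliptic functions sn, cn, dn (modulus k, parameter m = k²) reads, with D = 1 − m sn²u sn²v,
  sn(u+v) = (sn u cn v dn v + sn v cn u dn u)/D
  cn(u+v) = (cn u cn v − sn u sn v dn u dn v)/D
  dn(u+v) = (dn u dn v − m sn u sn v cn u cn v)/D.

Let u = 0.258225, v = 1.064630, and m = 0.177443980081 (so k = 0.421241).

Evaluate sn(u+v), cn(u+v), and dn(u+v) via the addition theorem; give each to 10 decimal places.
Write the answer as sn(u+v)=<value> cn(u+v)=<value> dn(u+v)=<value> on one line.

sn(u+v)=0.9564562867 cn(u+v)=0.2918756099 dn(u+v)=0.9152446208

sn u = 0.2548792328944145, cn u = 0.9669728934355682, dn u = 0.9942196093414999
sn v = 0.8605077299367553, cn v = 0.5094373825300732, dn v = 0.9319911080912281
m = k² = 0.177443980081
D = 1 − m·sn²u·sn²v = 0.9914642885602554
sn(u+v) = (sn u·cn v·dn v + sn v·cn u·dn u)/D = 0.9482922518316073/0.9914642885602554 = 0.9564562866996048
cn(u+v) = (cn u·cn v − sn u·sn v·dn u·dn v)/D = 0.2893842438807489/0.9914642885602554 = 0.2918756098628376
dn(u+v) = (dn u·dn v − m·sn u·sn v·cn u·cn v)/D = 0.9074323568562263/0.9914642885602554 = 0.9152446208364648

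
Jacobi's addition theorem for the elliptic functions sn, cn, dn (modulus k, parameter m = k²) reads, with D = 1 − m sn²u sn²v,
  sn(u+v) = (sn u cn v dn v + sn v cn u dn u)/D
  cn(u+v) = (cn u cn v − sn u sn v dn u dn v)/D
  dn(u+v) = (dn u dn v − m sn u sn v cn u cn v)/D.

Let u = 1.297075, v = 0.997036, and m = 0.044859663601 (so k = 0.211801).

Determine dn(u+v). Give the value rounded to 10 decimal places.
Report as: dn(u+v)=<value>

sn u = 0.9595617412205899, cn u = 0.2814982500579881, dn u = 0.979129752831873
sn v = 0.8365580832037247, cn v = 0.5478782469002671, dn v = 0.984177772227067
m = k² = 0.044859663601
D = 1 − m·sn²u·sn²v = 0.9710935965393738
dn(u+v) = (dn u·dn v − m·sn u·sn v·cn u·cn v)/D = 0.9580840084690396/0.9710935965393738 = 0.9866031573921447

dn(u+v)=0.9866031574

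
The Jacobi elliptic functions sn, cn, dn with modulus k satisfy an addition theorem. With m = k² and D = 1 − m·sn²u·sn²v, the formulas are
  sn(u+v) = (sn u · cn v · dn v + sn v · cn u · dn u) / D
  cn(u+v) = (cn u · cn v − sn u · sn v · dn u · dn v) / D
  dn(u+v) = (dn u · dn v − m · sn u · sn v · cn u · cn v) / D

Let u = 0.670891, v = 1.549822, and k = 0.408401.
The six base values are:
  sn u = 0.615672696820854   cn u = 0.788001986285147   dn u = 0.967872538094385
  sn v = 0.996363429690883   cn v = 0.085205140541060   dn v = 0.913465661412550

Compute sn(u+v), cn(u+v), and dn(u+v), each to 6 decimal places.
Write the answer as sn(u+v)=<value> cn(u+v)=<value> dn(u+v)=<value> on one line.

m = k² = 0.166791376801
D = 1 − m·sn²u·sn²v = 0.9372362418499719
sn(u+v) = (sn u·cn v·dn v + sn v·cn u·dn u)/D = 0.8078309420141818/0.9372362418499719 = 0.8619288349537547
cn(u+v) = (cn u·cn v − sn u·sn v·dn u·dn v)/D = -0.4752062101462256/0.9372362418499719 = -0.5070292727991778
dn(u+v) = (dn u·dn v − m·sn u·sn v·cn u·cn v)/D = 0.877248681884232/0.9372362418499719 = 0.9359952621472117

sn(u+v)=0.861929 cn(u+v)=-0.507029 dn(u+v)=0.935995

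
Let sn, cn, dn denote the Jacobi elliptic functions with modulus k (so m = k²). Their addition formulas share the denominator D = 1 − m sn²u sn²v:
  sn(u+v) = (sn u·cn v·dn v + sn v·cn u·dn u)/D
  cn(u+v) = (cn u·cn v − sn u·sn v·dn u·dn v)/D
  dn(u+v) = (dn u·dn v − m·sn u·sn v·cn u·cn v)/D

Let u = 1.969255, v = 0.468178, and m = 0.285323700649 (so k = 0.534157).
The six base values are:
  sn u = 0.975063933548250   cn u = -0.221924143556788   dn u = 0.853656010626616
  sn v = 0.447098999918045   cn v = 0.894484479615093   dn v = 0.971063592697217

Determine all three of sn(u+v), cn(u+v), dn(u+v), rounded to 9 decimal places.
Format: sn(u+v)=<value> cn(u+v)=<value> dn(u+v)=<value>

sn(u+v)=0.805943799 cn(u+v)=-0.591992055 dn(u+v)=0.902590328

m = k² = 0.285323700649
D = 1 − m·sn²u·sn²v = 0.9457735179494008
sn(u+v) = (sn u·cn v·dn v + sn v·cn u·dn u)/D = 0.7622403021801395/0.9457735179494008 = 0.8059437991378815
cn(u+v) = (cn u·cn v − sn u·sn v·dn u·dn v)/D = -0.5598904080145643/0.9457735179494008 = -0.591992054533841
dn(u+v) = (dn u·dn v − m·sn u·sn v·cn u·cn v)/D = 0.8536460300053815/0.9457735179494008 = 0.9025903282386596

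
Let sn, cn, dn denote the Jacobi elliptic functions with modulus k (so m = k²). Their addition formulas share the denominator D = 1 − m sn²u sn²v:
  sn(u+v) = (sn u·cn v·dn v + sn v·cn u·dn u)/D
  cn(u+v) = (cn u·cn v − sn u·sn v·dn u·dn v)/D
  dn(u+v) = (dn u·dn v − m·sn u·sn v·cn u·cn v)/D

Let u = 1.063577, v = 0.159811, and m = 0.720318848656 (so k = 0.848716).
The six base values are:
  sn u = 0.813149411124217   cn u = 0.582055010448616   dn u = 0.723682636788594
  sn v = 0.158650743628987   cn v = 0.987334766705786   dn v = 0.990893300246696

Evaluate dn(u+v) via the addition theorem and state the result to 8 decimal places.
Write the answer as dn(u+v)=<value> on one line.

dn(u+v)=0.67174217

m = k² = 0.720318848656
D = 1 − m·sn²u·sn²v = 0.9880119179440396
dn(u+v) = (dn u·dn v − m·sn u·sn v·cn u·cn v)/D = 0.6636892701288296/0.9880119179440396 = 0.6717421703878886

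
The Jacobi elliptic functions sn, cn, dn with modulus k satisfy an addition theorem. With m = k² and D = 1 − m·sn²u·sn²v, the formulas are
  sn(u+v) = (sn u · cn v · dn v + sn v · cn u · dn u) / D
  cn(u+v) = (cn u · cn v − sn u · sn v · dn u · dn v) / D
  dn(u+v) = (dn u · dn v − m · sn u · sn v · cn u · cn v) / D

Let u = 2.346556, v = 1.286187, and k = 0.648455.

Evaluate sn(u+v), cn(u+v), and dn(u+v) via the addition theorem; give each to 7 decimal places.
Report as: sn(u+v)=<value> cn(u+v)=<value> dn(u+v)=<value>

sn u = 0.9085564262662904, cn u = -0.4177621575612453, dn u = 0.808017884231984
sn v = 0.9242269658469647, cn v = 0.3818435747807125, dn v = 0.8005098503366424
m = k² = 0.420493887025
D = 1 − m·sn²u·sn²v = 0.7035026836353959
sn(u+v) = (sn u·cn v·dn v + sn v·cn u·dn u)/D = -0.03426337518609668/0.7035026836353959 = -0.04870397225642191
cn(u+v) = (cn u·cn v − sn u·sn v·dn u·dn v)/D = -0.7026678070063127/0.7035026836353959 = -0.998813257364181
dn(u+v) = (dn u·dn v − m·sn u·sn v·cn u·cn v)/D = 0.7031517438931853/0.7035026836353959 = 0.9995011536553108

sn(u+v)=-0.0487040 cn(u+v)=-0.9988133 dn(u+v)=0.9995012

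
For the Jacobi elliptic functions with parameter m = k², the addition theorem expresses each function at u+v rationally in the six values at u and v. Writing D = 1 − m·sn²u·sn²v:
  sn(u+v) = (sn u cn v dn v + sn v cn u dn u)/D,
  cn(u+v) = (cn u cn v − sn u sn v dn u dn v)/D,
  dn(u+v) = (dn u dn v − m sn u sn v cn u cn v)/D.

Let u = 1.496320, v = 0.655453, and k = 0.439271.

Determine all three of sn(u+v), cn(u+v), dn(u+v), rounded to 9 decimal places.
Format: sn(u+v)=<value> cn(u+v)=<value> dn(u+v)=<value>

sn u = 0.9897002982527971, cn u = 0.1431548798969999, dn u = 0.9005528075896247
sn v = 0.6029283970903427, cn v = 0.7977953045625614, dn v = 0.9642899089123611
m = k² = 0.192959011441
D = 1 − m·sn²u·sn²v = 0.9312925317536105
sn(u+v) = (sn u·cn v·dn v + sn v·cn u·dn u)/D = 0.8391109816629404/0.9312925317536105 = 0.9010176212654755
cn(u+v) = (cn u·cn v − sn u·sn v·dn u·dn v)/D = -0.4039783907001785/0.9312925317536105 = -0.4337824871627533
dn(u+v) = (dn u·dn v − m·sn u·sn v·cn u·cn v)/D = 0.8552437914469434/0.9312925317536105 = 0.918340652680347

sn(u+v)=0.901017621 cn(u+v)=-0.433782487 dn(u+v)=0.918340653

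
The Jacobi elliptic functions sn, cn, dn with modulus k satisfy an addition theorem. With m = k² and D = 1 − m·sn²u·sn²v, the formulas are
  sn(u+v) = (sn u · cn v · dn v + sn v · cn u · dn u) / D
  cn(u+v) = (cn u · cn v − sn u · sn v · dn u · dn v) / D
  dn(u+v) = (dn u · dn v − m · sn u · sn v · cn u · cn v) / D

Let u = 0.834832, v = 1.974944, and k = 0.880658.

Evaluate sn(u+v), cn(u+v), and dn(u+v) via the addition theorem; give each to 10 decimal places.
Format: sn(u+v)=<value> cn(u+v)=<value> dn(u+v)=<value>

sn(u+v)=0.9553317050 cn(u+v)=-0.2955356719 dn(u+v)=0.5405365868

sn u = 0.6963435743118325, cn u = 0.7177085944271682, dn u = 0.7898962215095533
sn v = 0.9939851920352377, cn v = 0.1095145561771201, dn v = 0.483469854270134
m = k² = 0.775558512964
D = 1 − m·sn²u·sn²v = 0.6284463405398254
sn(u+v) = (sn u·cn v·dn v + sn v·cn u·dn u)/D = 0.6003747140189488/0.6284463405398254 = 0.9553317050159549
cn(u+v) = (cn u·cn v − sn u·sn v·dn u·dn v)/D = -0.1857283115320968/0.6284463405398254 = -0.2955356719438594
dn(u+v) = (dn u·dn v − m·sn u·sn v·cn u·cn v)/D = 0.3396982399092434/0.6284463405398254 = 0.5405365868109726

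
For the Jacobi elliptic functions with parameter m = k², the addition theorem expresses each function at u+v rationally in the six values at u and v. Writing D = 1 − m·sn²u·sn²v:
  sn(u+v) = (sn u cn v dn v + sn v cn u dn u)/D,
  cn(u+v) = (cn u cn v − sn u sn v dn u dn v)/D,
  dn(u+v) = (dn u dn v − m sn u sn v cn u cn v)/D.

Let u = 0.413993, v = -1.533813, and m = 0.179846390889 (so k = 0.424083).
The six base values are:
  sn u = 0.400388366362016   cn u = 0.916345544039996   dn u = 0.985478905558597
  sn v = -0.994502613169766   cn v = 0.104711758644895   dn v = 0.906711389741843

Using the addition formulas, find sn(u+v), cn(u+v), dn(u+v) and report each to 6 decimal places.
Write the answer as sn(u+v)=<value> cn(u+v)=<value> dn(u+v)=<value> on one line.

m = k² = 0.179846390889
D = 1 − m·sn²u·sn²v = 0.97148479589328
sn(u+v) = (sn u·cn v·dn v + sn v·cn u·dn u)/D = -0.860060637545104/0.97148479589328 = -0.8853052988382371
cn(u+v) = (cn u·cn v − sn u·sn v·dn u·dn v)/D = 0.451750382841362/0.97148479589328 = 0.4650102448860022
dn(u+v) = (dn u·dn v − m·sn u·sn v·cn u·cn v)/D = 0.9004163258881774/0.97148479589328 = 0.9268455149215638

sn(u+v)=-0.885305 cn(u+v)=0.465010 dn(u+v)=0.926846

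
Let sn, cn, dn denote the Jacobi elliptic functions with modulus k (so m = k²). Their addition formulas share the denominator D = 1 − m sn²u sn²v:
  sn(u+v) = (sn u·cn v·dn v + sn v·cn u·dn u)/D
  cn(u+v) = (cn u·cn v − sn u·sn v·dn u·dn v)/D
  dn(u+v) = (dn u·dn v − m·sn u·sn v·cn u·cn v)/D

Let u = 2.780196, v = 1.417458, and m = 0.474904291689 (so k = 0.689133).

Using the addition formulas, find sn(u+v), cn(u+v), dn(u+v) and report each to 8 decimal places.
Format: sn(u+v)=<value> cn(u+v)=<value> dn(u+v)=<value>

sn u = 0.7445228016800718, cn u = -0.6675970324817633, dn u = 0.8583436412188447
sn v = 0.9537093982125608, cn v = 0.3007297520383296, dn v = 0.7536877900646477
m = k² = 0.474904291689
D = 1 − m·sn²u·sn²v = 0.76056136669937
sn(u+v) = (sn u·cn v·dn v + sn v·cn u·dn u)/D = -0.3777510572188103/0.76056136669937 = -0.496674001281642
cn(u+v) = (cn u·cn v − sn u·sn v·dn u·dn v)/D = -0.6601194825830281/0.76056136669937 = -0.8679371731011891
dn(u+v) = (dn u·dn v − m·sn u·sn v·cn u·cn v)/D = 0.714623478211612/0.76056136669937 = 0.9396000237467807

sn(u+v)=-0.49667400 cn(u+v)=-0.86793717 dn(u+v)=0.93960002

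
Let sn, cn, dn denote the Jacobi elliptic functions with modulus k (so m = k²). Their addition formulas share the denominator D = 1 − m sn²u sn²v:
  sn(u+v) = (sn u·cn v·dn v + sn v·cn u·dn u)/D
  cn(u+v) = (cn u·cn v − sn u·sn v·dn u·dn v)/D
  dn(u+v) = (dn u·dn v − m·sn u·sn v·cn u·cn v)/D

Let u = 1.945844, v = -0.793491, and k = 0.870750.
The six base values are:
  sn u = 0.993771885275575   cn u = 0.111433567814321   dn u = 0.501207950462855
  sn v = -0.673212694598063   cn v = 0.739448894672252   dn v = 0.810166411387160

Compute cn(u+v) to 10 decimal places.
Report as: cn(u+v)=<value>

m = k² = 0.7582055625
D = 1 − m·sn²u·sn²v = 0.6606366238508543
cn(u+v) = (cn u·cn v − sn u·sn v·dn u·dn v)/D = 0.3540628637158416/0.6606366238508543 = 0.5359419247028834

cn(u+v)=0.5359419247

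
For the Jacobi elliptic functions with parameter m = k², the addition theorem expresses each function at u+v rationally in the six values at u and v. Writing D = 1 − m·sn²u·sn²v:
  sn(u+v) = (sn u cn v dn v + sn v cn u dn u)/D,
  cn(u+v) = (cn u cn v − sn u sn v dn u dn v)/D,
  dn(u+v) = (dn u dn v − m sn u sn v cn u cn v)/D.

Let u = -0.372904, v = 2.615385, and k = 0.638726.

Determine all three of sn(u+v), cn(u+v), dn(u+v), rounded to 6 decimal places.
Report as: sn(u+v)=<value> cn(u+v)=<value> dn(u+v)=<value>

sn u = -0.361133814997937, cn u = 0.9325140040047848, dn u = 0.9730330933525699
sn v = 0.7847875656294024, cn v = -0.6197648560813015, dn v = 0.8652942731215203
m = k² = 0.407970903076
D = 1 − m·sn²u·sn²v = 0.9672305065511166
sn(u+v) = (sn u·cn v·dn v + sn v·cn u·dn u)/D = 0.905758802190896/0.9672305065511166 = 0.9364456518442412
cn(u+v) = (cn u·cn v − sn u·sn v·dn u·dn v)/D = -0.3393167326508419/0.9672305065511166 = -0.350812686689085
dn(u+v) = (dn u·dn v − m·sn u·sn v·cn u·cn v)/D = 0.775136071106372/0.9672305065511166 = 0.8013974599191443

sn(u+v)=0.936446 cn(u+v)=-0.350813 dn(u+v)=0.801397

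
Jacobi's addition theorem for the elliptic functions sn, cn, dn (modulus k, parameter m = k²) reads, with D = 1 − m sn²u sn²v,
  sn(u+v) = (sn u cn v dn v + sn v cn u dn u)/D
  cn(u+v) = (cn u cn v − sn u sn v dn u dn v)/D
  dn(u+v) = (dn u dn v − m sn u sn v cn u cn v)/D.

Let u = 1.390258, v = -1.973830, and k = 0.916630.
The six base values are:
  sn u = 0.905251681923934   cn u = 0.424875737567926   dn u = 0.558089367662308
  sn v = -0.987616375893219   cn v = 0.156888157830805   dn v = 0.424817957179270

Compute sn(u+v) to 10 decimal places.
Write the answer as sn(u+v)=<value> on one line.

sn(u+v)=-0.5293612259

m = k² = 0.8402105569
D = 1 − m·sn²u·sn²v = 0.3284113008064617
sn(u+v) = (sn u·cn v·dn v + sn v·cn u·dn u)/D = -0.1738482088080579/0.3284113008064617 = -0.5293612259418247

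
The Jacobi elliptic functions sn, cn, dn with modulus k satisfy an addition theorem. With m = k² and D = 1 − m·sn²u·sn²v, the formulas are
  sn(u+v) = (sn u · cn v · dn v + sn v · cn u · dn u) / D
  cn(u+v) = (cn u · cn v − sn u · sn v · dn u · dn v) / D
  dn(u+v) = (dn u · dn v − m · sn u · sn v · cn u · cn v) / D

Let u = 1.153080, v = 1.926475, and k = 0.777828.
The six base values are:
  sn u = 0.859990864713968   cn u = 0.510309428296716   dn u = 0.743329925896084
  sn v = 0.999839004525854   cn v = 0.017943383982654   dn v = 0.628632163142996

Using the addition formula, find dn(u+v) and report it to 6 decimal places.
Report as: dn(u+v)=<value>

m = k² = 0.605016397584
D = 1 − m·sn²u·sn²v = 0.5526834454044683
dn(u+v) = (dn u·dn v − m·sn u·sn v·cn u·cn v)/D = 0.4625175681827939/0.5526834454044683 = 0.8368580098220806

dn(u+v)=0.836858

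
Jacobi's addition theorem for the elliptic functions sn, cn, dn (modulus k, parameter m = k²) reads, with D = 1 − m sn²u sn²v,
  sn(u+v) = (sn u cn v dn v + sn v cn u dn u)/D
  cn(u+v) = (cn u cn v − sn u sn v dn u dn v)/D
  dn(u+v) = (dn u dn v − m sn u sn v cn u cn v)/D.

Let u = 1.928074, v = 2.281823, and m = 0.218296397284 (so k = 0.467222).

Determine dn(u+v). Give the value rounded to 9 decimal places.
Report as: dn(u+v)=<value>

dn(u+v)=0.936216530

sn u = 0.9737483156528376, cn u = -0.227627366024522, dn u = 0.8905135932605457
sn v = 0.8531233469257089, cn v = -0.5217092628373361, dn v = 0.9171257477947281
m = k² = 0.218296397284
D = 1 − m·sn²u·sn²v = 0.8493518989809391
dn(u+v) = (dn u·dn v − m·sn u·sn v·cn u·cn v)/D = 0.7951772876459156/0.8493518989809391 = 0.936216530038936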